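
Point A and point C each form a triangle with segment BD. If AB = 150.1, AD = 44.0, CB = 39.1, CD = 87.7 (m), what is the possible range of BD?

From triangle ABD: |150.1 − 44.0| < BD < 150.1 + 44.0, i.e. 106.1 < BD < 194.1.
From triangle CBD: 48.6 < BD < 126.8.
Both must hold, so BD lies in the intersection.

106.1 < BD < 126.8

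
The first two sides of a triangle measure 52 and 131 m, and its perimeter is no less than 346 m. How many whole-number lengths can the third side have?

Triangle inequality: 79 < x < 183. Perimeter ≥ 346 gives x ≥ 346 − 52 − 131 = 163.
So 163 ≤ x < 183; integers 163 through 182: 20 values.

20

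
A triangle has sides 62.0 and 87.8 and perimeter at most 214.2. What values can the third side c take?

Triangle inequality alone gives 25.8 < c < 149.8.
The perimeter condition gives c ≤ 214.2 − 62.0 − 87.8 = 64.4.
Intersecting the two: 25.8 < c ≤ 64.4.

25.8 < c ≤ 64.4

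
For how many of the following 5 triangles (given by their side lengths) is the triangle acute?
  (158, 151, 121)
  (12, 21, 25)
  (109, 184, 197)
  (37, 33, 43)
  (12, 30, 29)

4

(158,151,121): 121²+151² = 37442 > 24964 = 158² → acute
(12,21,25): 12²+21² = 585 < 625 = 25² → obtuse
(109,184,197): 109²+184² = 45737 > 38809 = 197² → acute
(37,33,43): 33²+37² = 2458 > 1849 = 43² → acute
(12,30,29): 12²+29² = 985 > 900 = 30² → acute
4 of the 5 are acute.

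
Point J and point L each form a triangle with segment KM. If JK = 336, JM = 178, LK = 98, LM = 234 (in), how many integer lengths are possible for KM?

173

From triangle JKM: 158 < KM < 514.
From triangle LKM: 136 < KM < 332.
Intersection: 158 < KM < 332, so integers 159 through 331: 173 values.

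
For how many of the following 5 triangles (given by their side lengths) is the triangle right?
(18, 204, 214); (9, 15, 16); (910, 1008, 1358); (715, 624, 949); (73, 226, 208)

(18,204,214): 18²+204² = 41940 < 45796 = 214² → obtuse
(9,15,16): 9²+15² = 306 > 256 = 16² → acute
(910,1008,1358): 910²+1008² = 1844164 = 1358² → right
(715,624,949): 624²+715² = 900601 = 949² → right
(73,226,208): 73²+208² = 48593 < 51076 = 226² → obtuse
2 of the 5 are right.

2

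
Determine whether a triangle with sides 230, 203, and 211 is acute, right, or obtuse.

acute

Compare the square of the longest side to the sum of squares of the other two: 203² + 211² = 85730 > 52900 = 230².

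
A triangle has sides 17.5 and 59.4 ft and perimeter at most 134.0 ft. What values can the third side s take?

Triangle inequality alone gives 41.9 < s < 76.9.
The perimeter condition gives s ≤ 134.0 − 17.5 − 59.4 = 57.1.
Intersecting the two: 41.9 < s ≤ 57.1.

41.9 < s ≤ 57.1 ft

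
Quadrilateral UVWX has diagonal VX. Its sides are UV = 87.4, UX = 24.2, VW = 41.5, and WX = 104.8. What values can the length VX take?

63.3 < VX < 111.6

From triangle UVX: |87.4 − 24.2| < VX < 87.4 + 24.2, i.e. 63.2 < VX < 111.6.
From triangle WVX: 63.3 < VX < 146.3.
Both must hold, so VX lies in the intersection.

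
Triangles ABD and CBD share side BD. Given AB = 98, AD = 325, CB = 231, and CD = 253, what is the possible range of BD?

From triangle ABD: |98 − 325| < BD < 98 + 325, i.e. 227 < BD < 423.
From triangle CBD: 22 < BD < 484.
Both must hold, so BD lies in the intersection.

227 < BD < 423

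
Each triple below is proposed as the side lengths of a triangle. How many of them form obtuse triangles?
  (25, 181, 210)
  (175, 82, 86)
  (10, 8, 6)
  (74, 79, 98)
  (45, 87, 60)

(25,181,210): 25+181 ≤ 210, not a triangle
(175,82,86): 82+86 ≤ 175, not a triangle
(10,8,6): 6²+8² = 100 = 10² → right
(74,79,98): 74²+79² = 11717 > 9604 = 98² → acute
(45,87,60): 45²+60² = 5625 < 7569 = 87² → obtuse
1 of the 5 is obtuse.

1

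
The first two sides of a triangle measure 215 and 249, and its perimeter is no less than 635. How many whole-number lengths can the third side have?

Triangle inequality: 34 < x < 464. Perimeter ≥ 635 gives x ≥ 635 − 215 − 249 = 171.
So 171 ≤ x < 464; integers 171 through 463: 293 values.

293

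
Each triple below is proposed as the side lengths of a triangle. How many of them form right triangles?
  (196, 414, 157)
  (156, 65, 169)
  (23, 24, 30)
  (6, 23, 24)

(196,414,157): 157+196 ≤ 414, not a triangle
(156,65,169): 65²+156² = 28561 = 169² → right
(23,24,30): 23²+24² = 1105 > 900 = 30² → acute
(6,23,24): 6²+23² = 565 < 576 = 24² → obtuse
1 of the 4 is right.

1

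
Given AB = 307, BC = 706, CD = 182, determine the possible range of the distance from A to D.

The maximum is all hops collinear in one direction: 307 + 706 + 182 = 1195.
The longest hop is 706; the others sum to 489. Folding the others back against it leaves at least 706 − 489 = 217.

217 ≤ AD ≤ 1195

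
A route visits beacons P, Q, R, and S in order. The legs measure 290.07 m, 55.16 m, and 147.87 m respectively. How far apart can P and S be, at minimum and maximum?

87.04 ≤ PS ≤ 493.10 m

The maximum is all hops collinear in one direction: 290.07 + 55.16 + 147.87 = 493.10.
The longest hop is 290.07; the others sum to 203.03. Folding the others back against it leaves at least 290.07 − 203.03 = 87.04.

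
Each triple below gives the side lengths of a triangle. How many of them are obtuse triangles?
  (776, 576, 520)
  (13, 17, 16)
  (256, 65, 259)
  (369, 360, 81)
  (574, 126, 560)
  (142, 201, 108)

1

(776,576,520): 520²+576² = 602176 = 776² → right
(13,17,16): 13²+16² = 425 > 289 = 17² → acute
(256,65,259): 65²+256² = 69761 > 67081 = 259² → acute
(369,360,81): 81²+360² = 136161 = 369² → right
(574,126,560): 126²+560² = 329476 = 574² → right
(142,201,108): 108²+142² = 31828 < 40401 = 201² → obtuse
1 of the 6 is obtuse.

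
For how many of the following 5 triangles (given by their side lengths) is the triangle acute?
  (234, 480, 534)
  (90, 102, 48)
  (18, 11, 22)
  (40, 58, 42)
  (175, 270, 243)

(234,480,534): 234²+480² = 285156 = 534² → right
(90,102,48): 48²+90² = 10404 = 102² → right
(18,11,22): 11²+18² = 445 < 484 = 22² → obtuse
(40,58,42): 40²+42² = 3364 = 58² → right
(175,270,243): 175²+243² = 89674 > 72900 = 270² → acute
1 of the 5 is acute.

1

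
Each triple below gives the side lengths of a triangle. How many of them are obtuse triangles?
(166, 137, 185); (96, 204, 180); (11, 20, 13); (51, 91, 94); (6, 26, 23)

2

(166,137,185): 137²+166² = 46325 > 34225 = 185² → acute
(96,204,180): 96²+180² = 41616 = 204² → right
(11,20,13): 11²+13² = 290 < 400 = 20² → obtuse
(51,91,94): 51²+91² = 10882 > 8836 = 94² → acute
(6,26,23): 6²+23² = 565 < 676 = 26² → obtuse
2 of the 5 are obtuse.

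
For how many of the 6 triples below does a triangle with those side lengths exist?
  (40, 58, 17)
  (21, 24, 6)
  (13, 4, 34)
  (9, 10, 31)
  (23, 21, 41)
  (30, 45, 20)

3

(17,40,58): 17+40 ≤ 58 → not valid
(6,21,24): 6+21 > 24 → valid
(4,13,34): 4+13 ≤ 34 → not valid
(9,10,31): 9+10 ≤ 31 → not valid
(21,23,41): 21+23 > 41 → valid
(20,30,45): 20+30 > 45 → valid
3 of the 6 triples form a triangle.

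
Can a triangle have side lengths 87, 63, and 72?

The longest side is 87, and the other two sum to 135.
Since 135 > 87, the triangle inequality holds.

Yes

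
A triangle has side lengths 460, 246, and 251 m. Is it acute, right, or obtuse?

obtuse

Compare the square of the longest side to the sum of squares of the other two: 246² + 251² = 123517 < 211600 = 460².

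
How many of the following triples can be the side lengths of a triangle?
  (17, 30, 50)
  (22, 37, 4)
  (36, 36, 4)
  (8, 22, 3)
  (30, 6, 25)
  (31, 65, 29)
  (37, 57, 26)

(17,30,50): 17+30 ≤ 50 → not valid
(4,22,37): 4+22 ≤ 37 → not valid
(4,36,36): 4+36 > 36 → valid
(3,8,22): 3+8 ≤ 22 → not valid
(6,25,30): 6+25 > 30 → valid
(29,31,65): 29+31 ≤ 65 → not valid
(26,37,57): 26+37 > 57 → valid
3 of the 7 triples form a triangle.

3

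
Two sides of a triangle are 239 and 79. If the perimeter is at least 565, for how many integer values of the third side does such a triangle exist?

71

Triangle inequality: 160 < x < 318. Perimeter ≥ 565 gives x ≥ 565 − 239 − 79 = 247.
So 247 ≤ x < 318; integers 247 through 317: 71 values.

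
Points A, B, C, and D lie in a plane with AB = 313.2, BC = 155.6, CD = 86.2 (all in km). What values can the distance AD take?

The maximum is all hops collinear in one direction: 313.2 + 155.6 + 86.2 = 555.0.
The longest hop is 313.2; the others sum to 241.8. Folding the others back against it leaves at least 313.2 − 241.8 = 71.4.

71.4 ≤ AD ≤ 555.0 km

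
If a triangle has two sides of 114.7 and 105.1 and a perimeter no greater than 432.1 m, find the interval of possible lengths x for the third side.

Triangle inequality alone gives 9.6 < x < 219.8.
The perimeter condition gives x ≤ 432.1 − 114.7 − 105.1 = 212.3.
Intersecting the two: 9.6 < x ≤ 212.3.

9.6 < x ≤ 212.3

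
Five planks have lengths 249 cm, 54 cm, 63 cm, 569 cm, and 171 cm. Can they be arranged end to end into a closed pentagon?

For a pentagon, each side must be shorter than the sum of the others.
Here the longest side is 569, but the remaining 4 sides sum to only 537.

No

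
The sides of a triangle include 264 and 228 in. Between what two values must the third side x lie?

By the triangle inequality, x must be less than 264 + 228 = 492 and greater than |264 − 228| = 36.

36 < x < 492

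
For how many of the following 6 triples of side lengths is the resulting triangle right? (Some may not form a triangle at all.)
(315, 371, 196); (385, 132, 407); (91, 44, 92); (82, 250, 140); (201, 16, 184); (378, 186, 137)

2

(315,371,196): 196²+315² = 137641 = 371² → right
(385,132,407): 132²+385² = 165649 = 407² → right
(91,44,92): 44²+91² = 10217 > 8464 = 92² → acute
(82,250,140): 82+140 ≤ 250, not a triangle
(201,16,184): 16+184 ≤ 201, not a triangle
(378,186,137): 137+186 ≤ 378, not a triangle
2 of the 6 are right.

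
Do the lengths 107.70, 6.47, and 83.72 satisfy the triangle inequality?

No

The longest side is 107.70, but the other two sum to only 90.19.
90.19 < 107.70, so the triangle inequality fails.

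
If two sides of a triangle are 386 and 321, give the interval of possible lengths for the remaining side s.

By the triangle inequality, s must be less than 386 + 321 = 707 and greater than |386 − 321| = 65.

65 < s < 707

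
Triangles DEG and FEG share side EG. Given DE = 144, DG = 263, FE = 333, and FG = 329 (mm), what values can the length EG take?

119 < EG < 407

From triangle DEG: |144 − 263| < EG < 144 + 263, i.e. 119 < EG < 407.
From triangle FEG: 4 < EG < 662.
Both must hold, so EG lies in the intersection.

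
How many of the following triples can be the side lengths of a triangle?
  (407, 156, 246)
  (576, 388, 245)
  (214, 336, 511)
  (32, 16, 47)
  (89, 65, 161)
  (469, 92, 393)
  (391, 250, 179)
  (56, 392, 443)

6

(156,246,407): 156+246 ≤ 407 → not valid
(245,388,576): 245+388 > 576 → valid
(214,336,511): 214+336 > 511 → valid
(16,32,47): 16+32 > 47 → valid
(65,89,161): 65+89 ≤ 161 → not valid
(92,393,469): 92+393 > 469 → valid
(179,250,391): 179+250 > 391 → valid
(56,392,443): 56+392 > 443 → valid
6 of the 8 triples form a triangle.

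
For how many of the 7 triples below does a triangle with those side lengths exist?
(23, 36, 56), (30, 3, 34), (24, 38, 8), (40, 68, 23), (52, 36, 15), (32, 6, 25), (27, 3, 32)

(23,36,56): 23+36 > 56 → valid
(3,30,34): 3+30 ≤ 34 → not valid
(8,24,38): 8+24 ≤ 38 → not valid
(23,40,68): 23+40 ≤ 68 → not valid
(15,36,52): 15+36 ≤ 52 → not valid
(6,25,32): 6+25 ≤ 32 → not valid
(3,27,32): 3+27 ≤ 32 → not valid
1 of the 7 triples forms a triangle.

1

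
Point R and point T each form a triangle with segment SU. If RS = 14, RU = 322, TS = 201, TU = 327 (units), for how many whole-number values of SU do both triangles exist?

27

From triangle RSU: 308 < SU < 336.
From triangle TSU: 126 < SU < 528.
Intersection: 308 < SU < 336, so integers 309 through 335: 27 values.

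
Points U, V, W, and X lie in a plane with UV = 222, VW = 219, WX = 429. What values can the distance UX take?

The maximum is all hops collinear in one direction: 222 + 219 + 429 = 870.
The longest hop is 429; the others sum to 441. Since 429 ≤ 441, the path can fold back on itself completely, so the minimum distance is 0.

0 ≤ UX ≤ 870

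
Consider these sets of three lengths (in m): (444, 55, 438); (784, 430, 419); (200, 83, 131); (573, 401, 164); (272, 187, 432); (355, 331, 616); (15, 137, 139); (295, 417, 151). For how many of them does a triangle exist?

7

(55,438,444): 55+438 > 444 → valid
(419,430,784): 419+430 > 784 → valid
(83,131,200): 83+131 > 200 → valid
(164,401,573): 164+401 ≤ 573 → not valid
(187,272,432): 187+272 > 432 → valid
(331,355,616): 331+355 > 616 → valid
(15,137,139): 15+137 > 139 → valid
(151,295,417): 151+295 > 417 → valid
7 of the 8 triples form a triangle.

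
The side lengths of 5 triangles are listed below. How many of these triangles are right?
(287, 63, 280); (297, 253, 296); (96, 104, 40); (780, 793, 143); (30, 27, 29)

(287,63,280): 63²+280² = 82369 = 287² → right
(297,253,296): 253²+296² = 151625 > 88209 = 297² → acute
(96,104,40): 40²+96² = 10816 = 104² → right
(780,793,143): 143²+780² = 628849 = 793² → right
(30,27,29): 27²+29² = 1570 > 900 = 30² → acute
3 of the 5 are right.

3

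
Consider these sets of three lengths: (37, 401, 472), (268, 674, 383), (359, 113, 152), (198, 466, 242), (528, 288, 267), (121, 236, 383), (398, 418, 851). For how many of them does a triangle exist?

(37,401,472): 37+401 ≤ 472 → not valid
(268,383,674): 268+383 ≤ 674 → not valid
(113,152,359): 113+152 ≤ 359 → not valid
(198,242,466): 198+242 ≤ 466 → not valid
(267,288,528): 267+288 > 528 → valid
(121,236,383): 121+236 ≤ 383 → not valid
(398,418,851): 398+418 ≤ 851 → not valid
1 of the 7 triples forms a triangle.

1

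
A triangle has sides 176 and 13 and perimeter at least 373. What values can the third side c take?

184 ≤ c < 189

Triangle inequality alone gives 163 < c < 189.
The perimeter condition gives c ≥ 373 − 176 − 13 = 184.
Intersecting the two: 184 ≤ c < 189.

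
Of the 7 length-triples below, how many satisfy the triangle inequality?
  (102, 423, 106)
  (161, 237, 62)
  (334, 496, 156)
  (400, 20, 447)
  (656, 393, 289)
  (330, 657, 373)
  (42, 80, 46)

3

(102,106,423): 102+106 ≤ 423 → not valid
(62,161,237): 62+161 ≤ 237 → not valid
(156,334,496): 156+334 ≤ 496 → not valid
(20,400,447): 20+400 ≤ 447 → not valid
(289,393,656): 289+393 > 656 → valid
(330,373,657): 330+373 > 657 → valid
(42,46,80): 42+46 > 80 → valid
3 of the 7 triples form a triangle.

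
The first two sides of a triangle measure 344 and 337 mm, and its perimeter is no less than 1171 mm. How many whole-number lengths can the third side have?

191

Triangle inequality: 7 < x < 681. Perimeter ≥ 1171 gives x ≥ 1171 − 344 − 337 = 490.
So 490 ≤ x < 681; integers 490 through 680: 191 values.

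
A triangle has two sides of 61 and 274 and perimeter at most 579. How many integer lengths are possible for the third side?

Triangle inequality: 213 < x < 335. Perimeter ≤ 579 gives x ≤ 579 − 61 − 274 = 244.
So 213 < x ≤ 244; integers 214 through 244: 31 values.

31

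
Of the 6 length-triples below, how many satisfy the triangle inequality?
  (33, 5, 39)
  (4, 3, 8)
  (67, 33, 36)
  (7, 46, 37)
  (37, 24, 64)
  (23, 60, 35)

(5,33,39): 5+33 ≤ 39 → not valid
(3,4,8): 3+4 ≤ 8 → not valid
(33,36,67): 33+36 > 67 → valid
(7,37,46): 7+37 ≤ 46 → not valid
(24,37,64): 24+37 ≤ 64 → not valid
(23,35,60): 23+35 ≤ 60 → not valid
1 of the 6 triples forms a triangle.

1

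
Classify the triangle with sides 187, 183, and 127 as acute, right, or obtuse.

acute

Compare the square of the longest side to the sum of squares of the other two: 127² + 183² = 49618 > 34969 = 187².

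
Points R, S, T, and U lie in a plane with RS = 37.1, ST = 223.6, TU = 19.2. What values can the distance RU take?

167.3 ≤ RU ≤ 279.9

The maximum is all hops collinear in one direction: 37.1 + 223.6 + 19.2 = 279.9.
The longest hop is 223.6; the others sum to 56.3. Folding the others back against it leaves at least 223.6 − 56.3 = 167.3.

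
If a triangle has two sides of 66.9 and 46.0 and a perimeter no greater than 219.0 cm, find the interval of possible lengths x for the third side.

Triangle inequality alone gives 20.9 < x < 112.9.
The perimeter condition gives x ≤ 219.0 − 66.9 − 46.0 = 106.1.
Intersecting the two: 20.9 < x ≤ 106.1.

20.9 < x ≤ 106.1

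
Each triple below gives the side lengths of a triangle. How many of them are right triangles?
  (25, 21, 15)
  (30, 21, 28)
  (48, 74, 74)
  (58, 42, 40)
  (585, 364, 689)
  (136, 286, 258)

(25,21,15): 15²+21² = 666 > 625 = 25² → acute
(30,21,28): 21²+28² = 1225 > 900 = 30² → acute
(48,74,74): 48²+74² = 7780 > 5476 = 74² → acute
(58,42,40): 40²+42² = 3364 = 58² → right
(585,364,689): 364²+585² = 474721 = 689² → right
(136,286,258): 136²+258² = 85060 > 81796 = 286² → acute
2 of the 6 are right.

2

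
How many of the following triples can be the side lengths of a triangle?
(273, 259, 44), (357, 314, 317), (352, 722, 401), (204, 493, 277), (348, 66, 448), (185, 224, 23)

3

(44,259,273): 44+259 > 273 → valid
(314,317,357): 314+317 > 357 → valid
(352,401,722): 352+401 > 722 → valid
(204,277,493): 204+277 ≤ 493 → not valid
(66,348,448): 66+348 ≤ 448 → not valid
(23,185,224): 23+185 ≤ 224 → not valid
3 of the 6 triples form a triangle.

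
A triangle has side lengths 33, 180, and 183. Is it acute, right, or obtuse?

Compare the square of the longest side to the sum of squares of the other two: 33² + 180² = 33489 = 183².

right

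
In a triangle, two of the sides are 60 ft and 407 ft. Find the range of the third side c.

347 < c < 467

By the triangle inequality, c must be less than 60 + 407 = 467 and greater than |60 − 407| = 347.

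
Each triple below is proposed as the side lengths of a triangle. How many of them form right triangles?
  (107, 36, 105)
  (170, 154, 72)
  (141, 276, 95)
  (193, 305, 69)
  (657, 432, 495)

2

(107,36,105): 36²+105² = 12321 > 11449 = 107² → acute
(170,154,72): 72²+154² = 28900 = 170² → right
(141,276,95): 95+141 ≤ 276, not a triangle
(193,305,69): 69+193 ≤ 305, not a triangle
(657,432,495): 432²+495² = 431649 = 657² → right
2 of the 5 are right.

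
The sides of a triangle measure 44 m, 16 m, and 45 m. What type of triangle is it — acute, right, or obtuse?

acute

Compare the square of the longest side to the sum of squares of the other two: 16² + 44² = 2192 > 2025 = 45².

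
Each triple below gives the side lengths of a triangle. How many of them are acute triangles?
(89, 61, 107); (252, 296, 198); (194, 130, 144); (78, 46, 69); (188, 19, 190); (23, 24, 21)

4

(89,61,107): 61²+89² = 11642 > 11449 = 107² → acute
(252,296,198): 198²+252² = 102708 > 87616 = 296² → acute
(194,130,144): 130²+144² = 37636 = 194² → right
(78,46,69): 46²+69² = 6877 > 6084 = 78² → acute
(188,19,190): 19²+188² = 35705 < 36100 = 190² → obtuse
(23,24,21): 21²+23² = 970 > 576 = 24² → acute
4 of the 6 are acute.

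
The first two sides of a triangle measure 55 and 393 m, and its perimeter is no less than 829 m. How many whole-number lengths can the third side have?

67

Triangle inequality: 338 < x < 448. Perimeter ≥ 829 gives x ≥ 829 − 55 − 393 = 381.
So 381 ≤ x < 448; integers 381 through 447: 67 values.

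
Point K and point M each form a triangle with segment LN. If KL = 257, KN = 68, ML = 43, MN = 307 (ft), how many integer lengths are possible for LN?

60

From triangle KLN: 189 < LN < 325.
From triangle MLN: 264 < LN < 350.
Intersection: 264 < LN < 325, so integers 265 through 324: 60 values.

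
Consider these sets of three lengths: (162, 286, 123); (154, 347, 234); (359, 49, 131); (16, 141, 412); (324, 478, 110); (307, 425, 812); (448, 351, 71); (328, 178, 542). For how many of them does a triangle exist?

(123,162,286): 123+162 ≤ 286 → not valid
(154,234,347): 154+234 > 347 → valid
(49,131,359): 49+131 ≤ 359 → not valid
(16,141,412): 16+141 ≤ 412 → not valid
(110,324,478): 110+324 ≤ 478 → not valid
(307,425,812): 307+425 ≤ 812 → not valid
(71,351,448): 71+351 ≤ 448 → not valid
(178,328,542): 178+328 ≤ 542 → not valid
1 of the 8 triples forms a triangle.

1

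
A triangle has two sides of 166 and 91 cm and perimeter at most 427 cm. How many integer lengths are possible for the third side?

95

Triangle inequality: 75 < x < 257. Perimeter ≤ 427 gives x ≤ 427 − 166 − 91 = 170.
So 75 < x ≤ 170; integers 76 through 170: 95 values.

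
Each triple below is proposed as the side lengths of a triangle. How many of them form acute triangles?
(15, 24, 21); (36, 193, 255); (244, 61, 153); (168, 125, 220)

(15,24,21): 15²+21² = 666 > 576 = 24² → acute
(36,193,255): 36+193 ≤ 255, not a triangle
(244,61,153): 61+153 ≤ 244, not a triangle
(168,125,220): 125²+168² = 43849 < 48400 = 220² → obtuse
1 of the 4 is acute.

1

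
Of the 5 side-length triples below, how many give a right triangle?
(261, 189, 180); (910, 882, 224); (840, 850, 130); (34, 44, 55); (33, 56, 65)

(261,189,180): 180²+189² = 68121 = 261² → right
(910,882,224): 224²+882² = 828100 = 910² → right
(840,850,130): 130²+840² = 722500 = 850² → right
(34,44,55): 34²+44² = 3092 > 3025 = 55² → acute
(33,56,65): 33²+56² = 4225 = 65² → right
4 of the 5 are right.

4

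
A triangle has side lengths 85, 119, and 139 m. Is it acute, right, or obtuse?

Compare the square of the longest side to the sum of squares of the other two: 85² + 119² = 21386 > 19321 = 139².

acute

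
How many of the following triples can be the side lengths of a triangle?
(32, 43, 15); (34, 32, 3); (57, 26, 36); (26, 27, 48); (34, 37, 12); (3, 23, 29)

5

(15,32,43): 15+32 > 43 → valid
(3,32,34): 3+32 > 34 → valid
(26,36,57): 26+36 > 57 → valid
(26,27,48): 26+27 > 48 → valid
(12,34,37): 12+34 > 37 → valid
(3,23,29): 3+23 ≤ 29 → not valid
5 of the 6 triples form a triangle.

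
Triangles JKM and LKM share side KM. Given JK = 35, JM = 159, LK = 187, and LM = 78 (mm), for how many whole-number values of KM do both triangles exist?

69

From triangle JKM: 124 < KM < 194.
From triangle LKM: 109 < KM < 265.
Intersection: 124 < KM < 194, so integers 125 through 193: 69 values.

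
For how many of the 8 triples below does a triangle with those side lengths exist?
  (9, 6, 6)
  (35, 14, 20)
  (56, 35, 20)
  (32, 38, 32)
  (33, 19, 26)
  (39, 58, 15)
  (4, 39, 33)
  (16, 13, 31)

3

(6,6,9): 6+6 > 9 → valid
(14,20,35): 14+20 ≤ 35 → not valid
(20,35,56): 20+35 ≤ 56 → not valid
(32,32,38): 32+32 > 38 → valid
(19,26,33): 19+26 > 33 → valid
(15,39,58): 15+39 ≤ 58 → not valid
(4,33,39): 4+33 ≤ 39 → not valid
(13,16,31): 13+16 ≤ 31 → not valid
3 of the 8 triples form a triangle.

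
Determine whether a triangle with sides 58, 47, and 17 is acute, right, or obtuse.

Compare the square of the longest side to the sum of squares of the other two: 17² + 47² = 2498 < 3364 = 58².

obtuse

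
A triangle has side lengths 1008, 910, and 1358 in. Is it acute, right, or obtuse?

Compare the square of the longest side to the sum of squares of the other two: 910² + 1008² = 1844164 = 1358².

right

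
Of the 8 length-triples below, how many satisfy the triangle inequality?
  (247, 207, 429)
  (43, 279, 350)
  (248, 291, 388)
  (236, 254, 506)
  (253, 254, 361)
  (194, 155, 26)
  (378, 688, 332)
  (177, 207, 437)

(207,247,429): 207+247 > 429 → valid
(43,279,350): 43+279 ≤ 350 → not valid
(248,291,388): 248+291 > 388 → valid
(236,254,506): 236+254 ≤ 506 → not valid
(253,254,361): 253+254 > 361 → valid
(26,155,194): 26+155 ≤ 194 → not valid
(332,378,688): 332+378 > 688 → valid
(177,207,437): 177+207 ≤ 437 → not valid
4 of the 8 triples form a triangle.

4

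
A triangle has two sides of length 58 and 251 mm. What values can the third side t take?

193 < t < 309 (mm)

By the triangle inequality, t must be less than 58 + 251 = 309 and greater than |58 − 251| = 193.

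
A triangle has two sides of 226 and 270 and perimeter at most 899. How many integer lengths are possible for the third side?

Triangle inequality: 44 < x < 496. Perimeter ≤ 899 gives x ≤ 899 − 226 − 270 = 403.
So 44 < x ≤ 403; integers 45 through 403: 359 values.

359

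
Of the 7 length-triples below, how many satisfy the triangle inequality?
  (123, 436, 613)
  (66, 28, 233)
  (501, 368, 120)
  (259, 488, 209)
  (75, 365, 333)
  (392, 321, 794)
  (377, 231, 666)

1

(123,436,613): 123+436 ≤ 613 → not valid
(28,66,233): 28+66 ≤ 233 → not valid
(120,368,501): 120+368 ≤ 501 → not valid
(209,259,488): 209+259 ≤ 488 → not valid
(75,333,365): 75+333 > 365 → valid
(321,392,794): 321+392 ≤ 794 → not valid
(231,377,666): 231+377 ≤ 666 → not valid
1 of the 7 triples forms a triangle.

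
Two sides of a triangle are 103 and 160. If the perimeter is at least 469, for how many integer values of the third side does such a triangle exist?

57

Triangle inequality: 57 < x < 263. Perimeter ≥ 469 gives x ≥ 469 − 103 − 160 = 206.
So 206 ≤ x < 263; integers 206 through 262: 57 values.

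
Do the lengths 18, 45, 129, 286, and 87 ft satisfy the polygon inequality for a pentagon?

No

For a pentagon, each side must be shorter than the sum of the others.
Here the longest side is 286, but the remaining 4 sides sum to only 279.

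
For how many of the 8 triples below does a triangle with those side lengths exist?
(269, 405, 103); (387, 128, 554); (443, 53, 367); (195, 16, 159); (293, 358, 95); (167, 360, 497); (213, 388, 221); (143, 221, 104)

(103,269,405): 103+269 ≤ 405 → not valid
(128,387,554): 128+387 ≤ 554 → not valid
(53,367,443): 53+367 ≤ 443 → not valid
(16,159,195): 16+159 ≤ 195 → not valid
(95,293,358): 95+293 > 358 → valid
(167,360,497): 167+360 > 497 → valid
(213,221,388): 213+221 > 388 → valid
(104,143,221): 104+143 > 221 → valid
4 of the 8 triples form a triangle.

4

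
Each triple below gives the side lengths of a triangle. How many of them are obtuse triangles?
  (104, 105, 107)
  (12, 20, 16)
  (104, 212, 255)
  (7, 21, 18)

2

(104,105,107): 104²+105² = 21841 > 11449 = 107² → acute
(12,20,16): 12²+16² = 400 = 20² → right
(104,212,255): 104²+212² = 55760 < 65025 = 255² → obtuse
(7,21,18): 7²+18² = 373 < 441 = 21² → obtuse
2 of the 4 are obtuse.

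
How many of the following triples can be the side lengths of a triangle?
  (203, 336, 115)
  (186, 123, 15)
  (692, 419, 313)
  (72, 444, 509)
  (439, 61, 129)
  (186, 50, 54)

2

(115,203,336): 115+203 ≤ 336 → not valid
(15,123,186): 15+123 ≤ 186 → not valid
(313,419,692): 313+419 > 692 → valid
(72,444,509): 72+444 > 509 → valid
(61,129,439): 61+129 ≤ 439 → not valid
(50,54,186): 50+54 ≤ 186 → not valid
2 of the 6 triples form a triangle.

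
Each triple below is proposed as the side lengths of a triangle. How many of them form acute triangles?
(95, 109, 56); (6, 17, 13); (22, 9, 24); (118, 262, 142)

(95,109,56): 56²+95² = 12161 > 11881 = 109² → acute
(6,17,13): 6²+13² = 205 < 289 = 17² → obtuse
(22,9,24): 9²+22² = 565 < 576 = 24² → obtuse
(118,262,142): 118+142 ≤ 262, not a triangle
1 of the 4 is acute.

1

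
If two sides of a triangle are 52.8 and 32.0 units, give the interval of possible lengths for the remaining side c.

20.8 < c < 84.8

By the triangle inequality, c must be less than 52.8 + 32.0 = 84.8 and greater than |52.8 − 32.0| = 20.8.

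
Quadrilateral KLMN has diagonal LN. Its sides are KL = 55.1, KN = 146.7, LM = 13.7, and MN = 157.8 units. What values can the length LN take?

144.1 < LN < 171.5

From triangle KLN: |55.1 − 146.7| < LN < 55.1 + 146.7, i.e. 91.6 < LN < 201.8.
From triangle MLN: 144.1 < LN < 171.5.
Both must hold, so LN lies in the intersection.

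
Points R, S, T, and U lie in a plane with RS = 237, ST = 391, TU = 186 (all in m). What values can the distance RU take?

0 ≤ RU ≤ 814 m

The maximum is all hops collinear in one direction: 237 + 391 + 186 = 814.
The longest hop is 391; the others sum to 423. Since 391 ≤ 423, the path can fold back on itself completely, so the minimum distance is 0.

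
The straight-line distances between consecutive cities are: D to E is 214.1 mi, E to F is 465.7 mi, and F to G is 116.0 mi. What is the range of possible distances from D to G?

The maximum is all hops collinear in one direction: 214.1 + 465.7 + 116.0 = 795.8.
The longest hop is 465.7; the others sum to 330.1. Folding the others back against it leaves at least 465.7 − 330.1 = 135.6.

135.6 ≤ DG ≤ 795.8 mi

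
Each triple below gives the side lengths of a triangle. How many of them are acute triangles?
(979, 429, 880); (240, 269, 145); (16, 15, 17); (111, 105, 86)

(979,429,880): 429²+880² = 958441 = 979² → right
(240,269,145): 145²+240² = 78625 > 72361 = 269² → acute
(16,15,17): 15²+16² = 481 > 289 = 17² → acute
(111,105,86): 86²+105² = 18421 > 12321 = 111² → acute
3 of the 4 are acute.

3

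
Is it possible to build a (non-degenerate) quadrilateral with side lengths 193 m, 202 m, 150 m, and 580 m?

No

For a quadrilateral, each side must be shorter than the sum of the others.
Here the longest side is 580, but the remaining 3 sides sum to only 545.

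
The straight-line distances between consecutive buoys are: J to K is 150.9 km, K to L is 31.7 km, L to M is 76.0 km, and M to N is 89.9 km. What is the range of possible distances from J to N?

0 ≤ JN ≤ 348.5 km

The maximum is all hops collinear in one direction: 150.9 + 31.7 + 76.0 + 89.9 = 348.5.
The longest hop is 150.9; the others sum to 197.6. Since 150.9 ≤ 197.6, the path can fold back on itself completely, so the minimum distance is 0.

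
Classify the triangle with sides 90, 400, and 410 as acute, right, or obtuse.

Compare the square of the longest side to the sum of squares of the other two: 90² + 400² = 168100 = 410².

right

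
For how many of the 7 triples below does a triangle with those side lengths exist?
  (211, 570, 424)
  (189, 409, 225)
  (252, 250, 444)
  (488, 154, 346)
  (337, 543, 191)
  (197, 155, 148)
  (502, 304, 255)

6

(211,424,570): 211+424 > 570 → valid
(189,225,409): 189+225 > 409 → valid
(250,252,444): 250+252 > 444 → valid
(154,346,488): 154+346 > 488 → valid
(191,337,543): 191+337 ≤ 543 → not valid
(148,155,197): 148+155 > 197 → valid
(255,304,502): 255+304 > 502 → valid
6 of the 7 triples form a triangle.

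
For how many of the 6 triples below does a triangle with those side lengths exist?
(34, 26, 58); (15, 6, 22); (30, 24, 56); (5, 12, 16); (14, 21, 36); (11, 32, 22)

3

(26,34,58): 26+34 > 58 → valid
(6,15,22): 6+15 ≤ 22 → not valid
(24,30,56): 24+30 ≤ 56 → not valid
(5,12,16): 5+12 > 16 → valid
(14,21,36): 14+21 ≤ 36 → not valid
(11,22,32): 11+22 > 32 → valid
3 of the 6 triples form a triangle.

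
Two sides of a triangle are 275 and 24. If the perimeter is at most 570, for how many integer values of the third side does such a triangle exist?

20

Triangle inequality: 251 < x < 299. Perimeter ≤ 570 gives x ≤ 570 − 275 − 24 = 271.
So 251 < x ≤ 271; integers 252 through 271: 20 values.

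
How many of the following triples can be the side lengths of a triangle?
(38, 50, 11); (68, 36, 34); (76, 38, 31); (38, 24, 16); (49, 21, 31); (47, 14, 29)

(11,38,50): 11+38 ≤ 50 → not valid
(34,36,68): 34+36 > 68 → valid
(31,38,76): 31+38 ≤ 76 → not valid
(16,24,38): 16+24 > 38 → valid
(21,31,49): 21+31 > 49 → valid
(14,29,47): 14+29 ≤ 47 → not valid
3 of the 6 triples form a triangle.

3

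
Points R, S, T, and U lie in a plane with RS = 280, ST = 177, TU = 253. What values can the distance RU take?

The maximum is all hops collinear in one direction: 280 + 177 + 253 = 710.
The longest hop is 280; the others sum to 430. Since 280 ≤ 430, the path can fold back on itself completely, so the minimum distance is 0.

0 ≤ RU ≤ 710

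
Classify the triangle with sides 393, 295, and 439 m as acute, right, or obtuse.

Compare the square of the longest side to the sum of squares of the other two: 295² + 393² = 241474 > 192721 = 439².

acute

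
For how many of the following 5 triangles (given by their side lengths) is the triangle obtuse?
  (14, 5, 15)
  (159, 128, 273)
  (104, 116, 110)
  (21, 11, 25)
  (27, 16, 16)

(14,5,15): 5²+14² = 221 < 225 = 15² → obtuse
(159,128,273): 128²+159² = 41665 < 74529 = 273² → obtuse
(104,116,110): 104²+110² = 22916 > 13456 = 116² → acute
(21,11,25): 11²+21² = 562 < 625 = 25² → obtuse
(27,16,16): 16²+16² = 512 < 729 = 27² → obtuse
4 of the 5 are obtuse.

4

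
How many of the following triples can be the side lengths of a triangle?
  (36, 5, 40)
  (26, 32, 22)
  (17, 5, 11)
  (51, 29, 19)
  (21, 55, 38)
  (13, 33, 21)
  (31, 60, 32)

5

(5,36,40): 5+36 > 40 → valid
(22,26,32): 22+26 > 32 → valid
(5,11,17): 5+11 ≤ 17 → not valid
(19,29,51): 19+29 ≤ 51 → not valid
(21,38,55): 21+38 > 55 → valid
(13,21,33): 13+21 > 33 → valid
(31,32,60): 31+32 > 60 → valid
5 of the 7 triples form a triangle.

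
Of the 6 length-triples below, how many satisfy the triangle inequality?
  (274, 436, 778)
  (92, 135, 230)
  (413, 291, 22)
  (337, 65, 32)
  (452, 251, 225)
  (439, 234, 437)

2

(274,436,778): 274+436 ≤ 778 → not valid
(92,135,230): 92+135 ≤ 230 → not valid
(22,291,413): 22+291 ≤ 413 → not valid
(32,65,337): 32+65 ≤ 337 → not valid
(225,251,452): 225+251 > 452 → valid
(234,437,439): 234+437 > 439 → valid
2 of the 6 triples form a triangle.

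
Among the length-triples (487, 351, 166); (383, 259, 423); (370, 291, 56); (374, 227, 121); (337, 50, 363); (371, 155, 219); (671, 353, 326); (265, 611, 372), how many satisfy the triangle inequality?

6

(166,351,487): 166+351 > 487 → valid
(259,383,423): 259+383 > 423 → valid
(56,291,370): 56+291 ≤ 370 → not valid
(121,227,374): 121+227 ≤ 374 → not valid
(50,337,363): 50+337 > 363 → valid
(155,219,371): 155+219 > 371 → valid
(326,353,671): 326+353 > 671 → valid
(265,372,611): 265+372 > 611 → valid
6 of the 8 triples form a triangle.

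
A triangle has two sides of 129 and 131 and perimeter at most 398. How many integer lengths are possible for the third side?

136

Triangle inequality: 2 < x < 260. Perimeter ≤ 398 gives x ≤ 398 − 129 − 131 = 138.
So 2 < x ≤ 138; integers 3 through 138: 136 values.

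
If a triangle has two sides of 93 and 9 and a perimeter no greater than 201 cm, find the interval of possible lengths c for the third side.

Triangle inequality alone gives 84 < c < 102.
The perimeter condition gives c ≤ 201 − 93 − 9 = 99.
Intersecting the two: 84 < c ≤ 99.

84 < c ≤ 99 cm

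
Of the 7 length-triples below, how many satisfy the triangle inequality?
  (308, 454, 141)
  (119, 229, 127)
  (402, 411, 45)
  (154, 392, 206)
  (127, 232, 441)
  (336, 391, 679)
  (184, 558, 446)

4

(141,308,454): 141+308 ≤ 454 → not valid
(119,127,229): 119+127 > 229 → valid
(45,402,411): 45+402 > 411 → valid
(154,206,392): 154+206 ≤ 392 → not valid
(127,232,441): 127+232 ≤ 441 → not valid
(336,391,679): 336+391 > 679 → valid
(184,446,558): 184+446 > 558 → valid
4 of the 7 triples form a triangle.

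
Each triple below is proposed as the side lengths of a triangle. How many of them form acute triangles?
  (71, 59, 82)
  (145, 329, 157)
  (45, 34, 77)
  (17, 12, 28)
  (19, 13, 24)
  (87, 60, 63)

1

(71,59,82): 59²+71² = 8522 > 6724 = 82² → acute
(145,329,157): 145+157 ≤ 329, not a triangle
(45,34,77): 34²+45² = 3181 < 5929 = 77² → obtuse
(17,12,28): 12²+17² = 433 < 784 = 28² → obtuse
(19,13,24): 13²+19² = 530 < 576 = 24² → obtuse
(87,60,63): 60²+63² = 7569 = 87² → right
1 of the 6 is acute.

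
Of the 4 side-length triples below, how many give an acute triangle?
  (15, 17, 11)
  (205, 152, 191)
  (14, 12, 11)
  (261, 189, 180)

3

(15,17,11): 11²+15² = 346 > 289 = 17² → acute
(205,152,191): 152²+191² = 59585 > 42025 = 205² → acute
(14,12,11): 11²+12² = 265 > 196 = 14² → acute
(261,189,180): 180²+189² = 68121 = 261² → right
3 of the 4 are acute.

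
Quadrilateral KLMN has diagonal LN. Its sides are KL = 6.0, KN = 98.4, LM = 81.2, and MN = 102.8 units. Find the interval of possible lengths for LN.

From triangle KLN: |6.0 − 98.4| < LN < 6.0 + 98.4, i.e. 92.4 < LN < 104.4.
From triangle MLN: 21.6 < LN < 184.0.
Both must hold, so LN lies in the intersection.

92.4 < LN < 104.4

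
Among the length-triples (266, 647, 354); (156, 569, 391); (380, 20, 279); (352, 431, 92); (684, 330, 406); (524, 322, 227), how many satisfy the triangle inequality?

3

(266,354,647): 266+354 ≤ 647 → not valid
(156,391,569): 156+391 ≤ 569 → not valid
(20,279,380): 20+279 ≤ 380 → not valid
(92,352,431): 92+352 > 431 → valid
(330,406,684): 330+406 > 684 → valid
(227,322,524): 227+322 > 524 → valid
3 of the 6 triples form a triangle.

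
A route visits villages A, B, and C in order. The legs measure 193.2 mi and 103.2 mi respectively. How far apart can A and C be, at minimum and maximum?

By the triangle inequality, |193.2 − 103.2| ≤ AC ≤ 193.2 + 103.2.

90.0 ≤ AC ≤ 296.4 mi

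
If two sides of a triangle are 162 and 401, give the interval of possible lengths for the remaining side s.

239 < s < 563

By the triangle inequality, s must be less than 162 + 401 = 563 and greater than |162 − 401| = 239.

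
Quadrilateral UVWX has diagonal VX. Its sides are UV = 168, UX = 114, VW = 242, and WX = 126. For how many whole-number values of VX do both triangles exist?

From triangle UVX: 54 < VX < 282.
From triangle WVX: 116 < VX < 368.
Intersection: 116 < VX < 282, so integers 117 through 281: 165 values.

165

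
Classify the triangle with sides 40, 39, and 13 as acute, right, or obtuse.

Compare the square of the longest side to the sum of squares of the other two: 13² + 39² = 1690 > 1600 = 40².

acute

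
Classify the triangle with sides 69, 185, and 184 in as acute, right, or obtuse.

Compare the square of the longest side to the sum of squares of the other two: 69² + 184² = 38617 > 34225 = 185².

acute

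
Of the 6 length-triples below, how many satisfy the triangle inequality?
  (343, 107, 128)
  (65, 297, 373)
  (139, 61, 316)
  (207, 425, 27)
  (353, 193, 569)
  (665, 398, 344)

1

(107,128,343): 107+128 ≤ 343 → not valid
(65,297,373): 65+297 ≤ 373 → not valid
(61,139,316): 61+139 ≤ 316 → not valid
(27,207,425): 27+207 ≤ 425 → not valid
(193,353,569): 193+353 ≤ 569 → not valid
(344,398,665): 344+398 > 665 → valid
1 of the 6 triples forms a triangle.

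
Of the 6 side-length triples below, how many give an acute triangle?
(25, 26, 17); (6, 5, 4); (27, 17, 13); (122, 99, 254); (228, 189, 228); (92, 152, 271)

(25,26,17): 17²+25² = 914 > 676 = 26² → acute
(6,5,4): 4²+5² = 41 > 36 = 6² → acute
(27,17,13): 13²+17² = 458 < 729 = 27² → obtuse
(122,99,254): 99+122 ≤ 254, not a triangle
(228,189,228): 189²+228² = 87705 > 51984 = 228² → acute
(92,152,271): 92+152 ≤ 271, not a triangle
3 of the 6 are acute.

3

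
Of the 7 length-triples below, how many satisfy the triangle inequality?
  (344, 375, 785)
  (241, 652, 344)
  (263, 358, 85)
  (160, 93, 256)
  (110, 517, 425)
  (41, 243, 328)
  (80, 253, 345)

(344,375,785): 344+375 ≤ 785 → not valid
(241,344,652): 241+344 ≤ 652 → not valid
(85,263,358): 85+263 ≤ 358 → not valid
(93,160,256): 93+160 ≤ 256 → not valid
(110,425,517): 110+425 > 517 → valid
(41,243,328): 41+243 ≤ 328 → not valid
(80,253,345): 80+253 ≤ 345 → not valid
1 of the 7 triples forms a triangle.

1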